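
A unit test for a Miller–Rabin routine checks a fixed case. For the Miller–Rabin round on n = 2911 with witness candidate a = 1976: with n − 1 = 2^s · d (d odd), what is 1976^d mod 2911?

893

n − 1 = 2910 = 2^1 · 1455, so s = 1 and d = 1455.
Repeated squaring mod 2911: 1976^1 ≡ 1976, 1976^2 ≡ 925, 1976^4 ≡ 2702, 1976^8 ≡ 16, 1976^16 ≡ 256, 1976^32 ≡ 1494, 1976^64 ≡ 2210, 1976^128 ≡ 2353, 1976^256 ≡ 2798, 1976^512 ≡ 1125, 1976^1024 ≡ 2251.
1455 = 1024 + 256 + 128 + 32 + 8 + 4 + 2 + 1, so 1976^1455 ≡ 2251·2798·2353·1494·16·2702·925·1976 ≡ 893 (mod 2911).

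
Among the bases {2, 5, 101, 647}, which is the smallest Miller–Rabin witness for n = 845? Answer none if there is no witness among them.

n − 1 = 844 = 2^2 · 211, so s = 2 and d = 211.
Base 2: x_0 = 2^211 mod 845 = 323. x_0 is neither 1 nor 844, so continue squaring. x_1 = 323^2 mod 845 = 394. Reached i = s−1 = 1 without hitting −1: 2 is a Miller–Rabin witness and 845 is composite.
Base 5: x_0 = 5^211 mod 845 = 125. x_0 is neither 1 nor 844, so continue squaring. x_1 = 125^2 mod 845 = 415. Reached i = s−1 = 1 without hitting −1: 5 is a Miller–Rabin witness and 845 is composite.
Base 101: x_0 = 101^211 mod 845 = 426. x_0 is neither 1 nor 844, so continue squaring. x_1 = 426^2 mod 845 = 646. Reached i = s−1 = 1 without hitting −1: 101 is a Miller–Rabin witness and 845 is composite.
Base 647: x_0 = 647^211 mod 845 = 543. x_0 is neither 1 nor 844, so continue squaring. x_1 = 543^2 mod 845 = 789. Reached i = s−1 = 1 without hitting −1: 647 is a Miller–Rabin witness and 845 is composite.
The smallest witness among the given bases is 2.

2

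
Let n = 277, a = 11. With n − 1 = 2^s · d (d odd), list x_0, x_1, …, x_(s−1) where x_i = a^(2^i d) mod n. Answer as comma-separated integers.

60, 276

n − 1 = 276 = 2^2 · 69, so s = 2 and d = 69.
x_0 = 11^69 mod 277 = 60.
x_1 = 60^2 mod 277 = 276.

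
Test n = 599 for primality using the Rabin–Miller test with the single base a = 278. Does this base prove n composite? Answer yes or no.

n − 1 = 598 = 2^1 · 299, so s = 1 and d = 299.
x_0 = 278^299 mod 599 = 1.
x_0 = 1, so 278 is not a witness.

no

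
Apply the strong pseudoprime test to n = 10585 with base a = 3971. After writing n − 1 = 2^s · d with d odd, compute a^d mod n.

n − 1 = 10584 = 2^3 · 1323, so s = 3 and d = 1323.
3971^1323 mod 10585 = 5266.

5266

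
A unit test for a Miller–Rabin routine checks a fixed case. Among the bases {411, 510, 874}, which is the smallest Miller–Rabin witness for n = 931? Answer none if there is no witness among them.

n − 1 = 930 = 2^1 · 465, so s = 1 and d = 465.
Base 411: x_0 = 411^465 mod 931 = 930. x_0 = 930 ≡ −1, so 411 is not a witness.
Base 510: x_0 = 510^465 mod 931 = 748. x_0 ∉ {1, 930} and s = 1, so 510 is a Miller–Rabin witness and 931 is composite.
Base 874: x_0 = 874^465 mod 931 = 76. x_0 ∉ {1, 930} and s = 1, so 874 is a Miller–Rabin witness and 931 is composite.
The smallest witness among the given bases is 510.

510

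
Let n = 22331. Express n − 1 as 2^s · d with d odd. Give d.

11165

Halving: 22330 → 11165; 11165 is odd.
So 22330 = 2^1 · 11165.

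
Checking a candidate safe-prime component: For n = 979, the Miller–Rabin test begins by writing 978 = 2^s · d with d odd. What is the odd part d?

Halving: 978 → 489; 489 is odd.
So 978 = 2^1 · 489.

489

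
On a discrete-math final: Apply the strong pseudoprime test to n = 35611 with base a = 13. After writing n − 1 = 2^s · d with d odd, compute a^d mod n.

n − 1 = 35610 = 2^1 · 17805, so s = 1 and d = 17805.
13^17805 mod 35611 = 18726.

18726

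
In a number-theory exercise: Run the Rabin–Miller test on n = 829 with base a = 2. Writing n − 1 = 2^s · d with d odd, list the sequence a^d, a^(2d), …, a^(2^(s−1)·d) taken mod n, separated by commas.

583, 828

n − 1 = 828 = 2^2 · 207, so s = 2 and d = 207.
x_0 = 2^207 mod 829 = 583.
x_1 = 583^2 mod 829 = 828.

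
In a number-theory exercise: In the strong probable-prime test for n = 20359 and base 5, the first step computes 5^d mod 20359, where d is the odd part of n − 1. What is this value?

n − 1 = 20358 = 2^1 · 10179, so s = 1 and d = 10179.
Repeated squaring mod 20359: 5^1 ≡ 5, 5^2 ≡ 25, 5^4 ≡ 625, 5^8 ≡ 3804, 5^16 ≡ 15526, 5^32 ≡ 6116, 5^64 ≡ 5973, 5^128 ≡ 7761, 5^256 ≡ 11199, 5^512 ≡ 6161, 5^1024 ≡ 8745, 5^2048 ≡ 6621, 5^4096 ≡ 4714, 5^8192 ≡ 10127.
10179 = 8192 + 1024 + 512 + 256 + 128 + 64 + 2 + 1, so 5^10179 ≡ 10127·8745·6161·11199·7761·5973·25·5 ≡ 1 (mod 20359).

1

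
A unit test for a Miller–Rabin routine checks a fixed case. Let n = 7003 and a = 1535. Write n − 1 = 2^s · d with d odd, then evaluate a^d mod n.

6104

n − 1 = 7002 = 2^1 · 3501, so s = 1 and d = 3501.
Repeated squaring mod 7003: 1535^1 ≡ 1535, 1535^2 ≡ 3217, 1535^4 ≡ 5658, 1535^8 ≡ 2251, 1535^16 ≡ 3832, 1535^32 ≡ 5936, 1535^64 ≡ 4003, 1535^128 ≡ 1145, 1535^256 ≡ 1464, 1535^512 ≡ 378, 1535^1024 ≡ 2824, 1535^2048 ≡ 5562.
3501 = 2048 + 1024 + 256 + 128 + 32 + 8 + 4 + 1, so 1535^3501 ≡ 5562·2824·1464·1145·5936·2251·5658·1535 ≡ 6104 (mod 7003).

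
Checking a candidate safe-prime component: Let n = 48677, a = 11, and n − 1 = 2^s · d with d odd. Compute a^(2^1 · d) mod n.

48676

n − 1 = 48676 = 2^2 · 12169, so s = 2 and d = 12169.
Repeated squaring mod 48677: 11^1 ≡ 11, 11^2 ≡ 121, 11^4 ≡ 14641, 11^8 ≡ 34050, 11^16 ≡ 13714, 11^32 ≡ 34545, 11^64 ≡ 40370, 11^128 ≡ 30940, 11^256 ≡ 1718, 11^512 ≡ 30904, 11^1024 ≡ 14476, 11^2048 ≡ 91, 11^4096 ≡ 8281, 11^8192 ≡ 37745.
12169 = 8192 + 2048 + 1024 + 512 + 256 + 128 + 8 + 1, so 11^12169 ≡ 37745·91·14476·30904·1718·30940·34050·11 ≡ 17250 (mod 48677).
x_0 = 17250.
x_1 = 17250^2 mod 48677 = 48676.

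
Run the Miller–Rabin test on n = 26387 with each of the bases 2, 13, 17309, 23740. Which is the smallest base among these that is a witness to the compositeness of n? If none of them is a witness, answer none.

none

n − 1 = 26386 = 2^1 · 13193, so s = 1 and d = 13193.
Base 2: x_0 = 2^13193 mod 26387 = 26386. x_0 = 26386 ≡ −1, so 2 is not a witness.
Base 13: x_0 = 13^13193 mod 26387 = 1. x_0 = 1, so 13 is not a witness.
Base 17309: x_0 = 17309^13193 mod 26387 = 1. x_0 = 1, so 17309 is not a witness.
Base 23740: x_0 = 23740^13193 mod 26387 = 26386. x_0 = 26386 ≡ −1, so 23740 is not a witness.
No listed base is a witness for 26387.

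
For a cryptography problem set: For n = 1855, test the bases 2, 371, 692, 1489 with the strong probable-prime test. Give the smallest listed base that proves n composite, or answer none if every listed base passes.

2

n − 1 = 1854 = 2^1 · 927, so s = 1 and d = 927.
Base 2: x_0 = 2^927 mod 1855 = 1163. x_0 ∉ {1, 1854} and s = 1, so 2 is a Miller–Rabin witness and 1855 is composite.
Base 371: x_0 = 371^927 mod 1855 = 371. x_0 ∉ {1, 1854} and s = 1, so 371 is a Miller–Rabin witness and 1855 is composite.
Base 692: x_0 = 692^927 mod 1855 = 538. x_0 ∉ {1, 1854} and s = 1, so 692 is a Miller–Rabin witness and 1855 is composite.
Base 1489: x_0 = 1489^927 mod 1855 = 1154. x_0 ∉ {1, 1854} and s = 1, so 1489 is a Miller–Rabin witness and 1855 is composite.
The smallest witness among the given bases is 2.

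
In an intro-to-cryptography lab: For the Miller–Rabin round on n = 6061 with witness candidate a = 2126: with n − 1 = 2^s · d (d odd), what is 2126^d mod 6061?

5369

n − 1 = 6060 = 2^2 · 1515, so s = 2 and d = 1515.
Repeated squaring mod 6061: 2126^1 ≡ 2126, 2126^2 ≡ 4431, 2126^4 ≡ 2182, 2126^8 ≡ 3239, 2126^16 ≡ 5591, 2126^32 ≡ 2704, 2126^64 ≡ 2050, 2126^128 ≡ 2227, 2126^256 ≡ 1631, 2126^512 ≡ 5443, 2126^1024 ≡ 81.
1515 = 1024 + 256 + 128 + 64 + 32 + 8 + 2 + 1, so 2126^1515 ≡ 81·1631·2227·2050·2704·3239·4431·2126 ≡ 5369 (mod 6061).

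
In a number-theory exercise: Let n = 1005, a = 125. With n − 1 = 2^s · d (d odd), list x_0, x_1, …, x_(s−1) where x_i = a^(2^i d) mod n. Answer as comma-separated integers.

110, 40

n − 1 = 1004 = 2^2 · 251, so s = 2 and d = 251.
x_0 = 125^251 mod 1005 = 110.
x_1 = 110^2 mod 1005 = 40.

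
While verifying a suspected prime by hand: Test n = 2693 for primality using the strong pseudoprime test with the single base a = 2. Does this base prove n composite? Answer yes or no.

no

n − 1 = 2692 = 2^2 · 673, so s = 2 and d = 673.
x_0 = 2^673 mod 2693 = 1834.
x_0 is neither 1 nor 2692, so continue squaring.
x_1 = 1834^2 mod 2693 = 2692.
x_1 ≡ −1, so 2 is not a witness.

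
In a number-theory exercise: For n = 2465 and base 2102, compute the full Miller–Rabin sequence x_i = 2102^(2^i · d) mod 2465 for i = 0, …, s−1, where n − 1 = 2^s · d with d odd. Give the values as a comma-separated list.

2047, 2174, 871, 1886, 1

n − 1 = 2464 = 2^5 · 77, so s = 5 and d = 77.
x_0 = 2102^77 mod 2465 = 2047.
x_1 = 2047^2 mod 2465 = 2174.
x_2 = 2174^2 mod 2465 = 871.
x_3 = 871^2 mod 2465 = 1886.
x_4 = 1886^2 mod 2465 = 1.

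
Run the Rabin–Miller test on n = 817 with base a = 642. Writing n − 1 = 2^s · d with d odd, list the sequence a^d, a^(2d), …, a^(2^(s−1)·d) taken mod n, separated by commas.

312, 121, 752, 140

n − 1 = 816 = 2^4 · 51, so s = 4 and d = 51.
x_0 = 642^51 mod 817 = 312.
x_1 = 312^2 mod 817 = 121.
x_2 = 121^2 mod 817 = 752.
x_3 = 752^2 mod 817 = 140.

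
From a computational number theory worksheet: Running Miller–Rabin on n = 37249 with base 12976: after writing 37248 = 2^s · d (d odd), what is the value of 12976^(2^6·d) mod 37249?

10230

n − 1 = 37248 = 2^7 · 291, so s = 7 and d = 291.
Repeated squaring mod 37249: 12976^1 ≡ 12976, 12976^2 ≡ 11096, 12976^4 ≡ 13271, 12976^8 ≡ 6169, 12976^16 ≡ 25332, 12976^32 ≡ 21701, 12976^64 ≡ 31543, 12976^128 ≡ 2810, 12976^256 ≡ 36561.
291 = 256 + 32 + 2 + 1, so 12976^291 ≡ 36561·21701·11096·12976 ≡ 26991 (mod 37249).
x_0 = 26991.
x_1 = 26991^2 mod 37249 = 35388.
x_2 = 35388^2 mod 37249 = 36413.
x_3 = 36413^2 mod 37249 = 28414.
x_4 = 28414^2 mod 37249 = 20570.
x_5 = 20570^2 mod 37249 = 13509.
x_6 = 13509^2 mod 37249 = 10230.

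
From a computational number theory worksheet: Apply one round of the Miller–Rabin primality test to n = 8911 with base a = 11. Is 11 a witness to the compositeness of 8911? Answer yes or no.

n − 1 = 8910 = 2^1 · 4455, so s = 1 and d = 4455.
By repeated squaring, 11^4455 ≡ 267 (mod 8911).
x_0 = 11^4455 mod 8911 = 267.
x_0 ∉ {1, 8910} and s = 1, so 11 is a Miller–Rabin witness and 8911 is composite.

yes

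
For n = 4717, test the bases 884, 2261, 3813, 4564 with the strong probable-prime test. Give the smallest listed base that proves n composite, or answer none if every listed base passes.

n − 1 = 4716 = 2^2 · 1179, so s = 2 and d = 1179.
Base 884: x_0 = 884^1179 mod 4717 = 280. x_0 is neither 1 nor 4716, so continue squaring. x_1 = 280^2 mod 4717 = 2928. Reached i = s−1 = 1 without hitting −1: 884 is a Miller–Rabin witness and 4717 is composite.
Base 2261: x_0 = 2261^1179 mod 4717 = 4619. x_0 is neither 1 nor 4716, so continue squaring. x_1 = 4619^2 mod 4717 = 170. Reached i = s−1 = 1 without hitting −1: 2261 is a Miller–Rabin witness and 4717 is composite.
Base 3813: x_0 = 3813^1179 mod 4717 = 2988. x_0 is neither 1 nor 4716, so continue squaring. x_1 = 2988^2 mod 4717 = 3580. Reached i = s−1 = 1 without hitting −1: 3813 is a Miller–Rabin witness and 4717 is composite.
Base 4564: x_0 = 4564^1179 mod 4717 = 4092. x_0 is neither 1 nor 4716, so continue squaring. x_1 = 4092^2 mod 4717 = 3831. Reached i = s−1 = 1 without hitting −1: 4564 is a Miller–Rabin witness and 4717 is composite.
The smallest witness among the given bases is 884.

884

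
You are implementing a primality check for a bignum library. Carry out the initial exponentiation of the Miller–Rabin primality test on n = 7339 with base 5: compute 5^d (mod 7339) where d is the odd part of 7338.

5010

n − 1 = 7338 = 2^1 · 3669, so s = 1 and d = 3669.
5^3669 mod 7339 = 5010.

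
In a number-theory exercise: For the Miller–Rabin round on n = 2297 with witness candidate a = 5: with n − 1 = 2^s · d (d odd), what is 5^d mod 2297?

1324

n − 1 = 2296 = 2^3 · 287, so s = 3 and d = 287.
Repeated squaring mod 2297: 5^1 ≡ 5, 5^2 ≡ 25, 5^4 ≡ 625, 5^8 ≡ 135, 5^16 ≡ 2146, 5^32 ≡ 2128, 5^64 ≡ 997, 5^128 ≡ 1705, 5^256 ≡ 1320.
287 = 256 + 16 + 8 + 4 + 2 + 1, so 5^287 ≡ 1320·2146·135·625·25·5 ≡ 1324 (mod 2297).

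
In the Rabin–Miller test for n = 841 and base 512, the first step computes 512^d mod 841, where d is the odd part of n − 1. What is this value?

n − 1 = 840 = 2^3 · 105, so s = 3 and d = 105.
Repeated squaring mod 841: 512^1 ≡ 512, 512^2 ≡ 593, 512^4 ≡ 111, 512^8 ≡ 547, 512^16 ≡ 654, 512^32 ≡ 488, 512^64 ≡ 141.
105 = 64 + 32 + 8 + 1, so 512^105 ≡ 141·488·547·512 ≡ 829 (mod 841).

829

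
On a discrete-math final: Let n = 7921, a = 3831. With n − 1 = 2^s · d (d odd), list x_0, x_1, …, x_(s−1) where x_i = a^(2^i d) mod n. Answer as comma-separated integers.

n − 1 = 7920 = 2^4 · 495, so s = 4 and d = 495.
x_0 = 3831^495 mod 7921 = 6320.
x_1 = 6320^2 mod 7921 = 4718.
x_2 = 4718^2 mod 7921 = 1514.
x_3 = 1514^2 mod 7921 = 3027.

6320, 4718, 1514, 3027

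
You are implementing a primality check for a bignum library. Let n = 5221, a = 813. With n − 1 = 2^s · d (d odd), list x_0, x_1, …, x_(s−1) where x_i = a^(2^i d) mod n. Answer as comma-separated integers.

1668, 4652

n − 1 = 5220 = 2^2 · 1305, so s = 2 and d = 1305.
x_0 = 813^1305 mod 5221 = 1668.
x_1 = 1668^2 mod 5221 = 4652.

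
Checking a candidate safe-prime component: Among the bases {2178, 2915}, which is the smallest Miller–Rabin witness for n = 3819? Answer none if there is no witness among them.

n − 1 = 3818 = 2^1 · 1909, so s = 1 and d = 1909.
Base 2178: x_0 = 2178^1909 mod 3819 = 3717. x_0 ∉ {1, 3818} and s = 1, so 2178 is a Miller–Rabin witness and 3819 is composite.
Base 2915: x_0 = 2915^1909 mod 3819 = 635. x_0 ∉ {1, 3818} and s = 1, so 2915 is a Miller–Rabin witness and 3819 is composite.
The smallest witness among the given bases is 2178.

2178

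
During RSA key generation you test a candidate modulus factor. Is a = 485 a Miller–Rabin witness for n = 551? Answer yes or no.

n − 1 = 550 = 2^1 · 275, so s = 1 and d = 275.
x_0 = 485^275 mod 551 = 421.
x_0 ∉ {1, 550} and s = 1, so 485 is a Miller–Rabin witness and 551 is composite.

yes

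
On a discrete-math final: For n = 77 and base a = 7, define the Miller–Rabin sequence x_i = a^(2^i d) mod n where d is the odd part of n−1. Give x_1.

42

n − 1 = 76 = 2^2 · 19, so s = 2 and d = 19.
x_0 = 7^19 mod 77 = 63.
x_1 = 63^2 mod 77 = 42.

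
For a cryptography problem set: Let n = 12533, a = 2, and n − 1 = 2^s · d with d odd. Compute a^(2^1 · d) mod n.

n − 1 = 12532 = 2^2 · 3133, so s = 2 and d = 3133.
x_0 = 2^3133 mod 12533 = 11967.
x_1 = 11967^2 mod 12533 = 7031.

7031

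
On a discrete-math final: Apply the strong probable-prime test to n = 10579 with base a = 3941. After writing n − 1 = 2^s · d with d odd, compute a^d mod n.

n − 1 = 10578 = 2^1 · 5289, so s = 1 and d = 5289.
Repeated squaring mod 10579: 3941^1 ≡ 3941, 3941^2 ≡ 1509, 3941^4 ≡ 2596, 3941^8 ≡ 393, 3941^16 ≡ 6343, 3941^32 ≡ 1712, 3941^64 ≡ 561, 3941^128 ≡ 7930, 3941^256 ≡ 3324, 3941^512 ≡ 4500, 3941^1024 ≡ 1794, 3941^2048 ≡ 2420, 3941^4096 ≡ 6213.
5289 = 4096 + 1024 + 128 + 32 + 8 + 1, so 3941^5289 ≡ 6213·1794·7930·1712·393·3941 ≡ 7850 (mod 10579).

7850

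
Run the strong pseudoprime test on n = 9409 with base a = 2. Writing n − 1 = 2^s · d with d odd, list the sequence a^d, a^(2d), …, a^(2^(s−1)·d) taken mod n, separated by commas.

493, 7824, 22, 484, 8440, 7470

n − 1 = 9408 = 2^6 · 147, so s = 6 and d = 147.
x_0 = 2^147 mod 9409 = 493.
x_1 = 493^2 mod 9409 = 7824.
x_2 = 7824^2 mod 9409 = 22.
x_3 = 22^2 mod 9409 = 484.
x_4 = 484^2 mod 9409 = 8440.
x_5 = 8440^2 mod 9409 = 7470.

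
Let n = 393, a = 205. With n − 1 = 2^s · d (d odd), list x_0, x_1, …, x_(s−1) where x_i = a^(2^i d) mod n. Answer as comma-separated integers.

376, 289, 205

n − 1 = 392 = 2^3 · 49, so s = 3 and d = 49.
x_0 = 205^49 mod 393 = 376.
x_1 = 376^2 mod 393 = 289.
x_2 = 289^2 mod 393 = 205.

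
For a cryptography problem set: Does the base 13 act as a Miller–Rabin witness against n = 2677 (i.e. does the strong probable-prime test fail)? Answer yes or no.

no

n − 1 = 2676 = 2^2 · 669, so s = 2 and d = 669.
x_0 = 13^669 mod 2677 = 2676.
x_0 = 2676 ≡ −1, so 13 is not a witness.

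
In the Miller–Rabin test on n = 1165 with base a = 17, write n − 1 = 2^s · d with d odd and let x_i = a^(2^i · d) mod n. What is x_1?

1109

n − 1 = 1164 = 2^2 · 291, so s = 2 and d = 291.
x_0 = 17^291 mod 1165 = 348.
x_1 = 348^2 mod 1165 = 1109.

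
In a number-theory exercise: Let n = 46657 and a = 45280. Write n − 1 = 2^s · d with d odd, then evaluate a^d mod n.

n − 1 = 46656 = 2^6 · 729, so s = 6 and d = 729.
45280^729 mod 46657 = 28003.

28003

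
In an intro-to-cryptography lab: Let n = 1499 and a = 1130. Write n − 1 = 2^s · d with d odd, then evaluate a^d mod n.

n − 1 = 1498 = 2^1 · 749, so s = 1 and d = 749.
1130^749 mod 1499 = 1498.

1498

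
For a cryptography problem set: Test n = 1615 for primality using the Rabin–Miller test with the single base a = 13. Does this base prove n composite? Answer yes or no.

n − 1 = 1614 = 2^1 · 807, so s = 1 and d = 807.
Repeated squaring mod 1615: 13^1 ≡ 13, 13^2 ≡ 169, 13^4 ≡ 1106, 13^8 ≡ 681, 13^16 ≡ 256, 13^32 ≡ 936, 13^64 ≡ 766, 13^128 ≡ 511, 13^256 ≡ 1106, 13^512 ≡ 681.
807 = 512 + 256 + 32 + 4 + 2 + 1, so 13^807 ≡ 681·1106·936·1106·169·13 ≡ 1262 (mod 1615).
x_0 = 13^807 mod 1615 = 1262.
x_0 ∉ {1, 1614} and s = 1, so 13 is a Miller–Rabin witness and 1615 is composite.

yes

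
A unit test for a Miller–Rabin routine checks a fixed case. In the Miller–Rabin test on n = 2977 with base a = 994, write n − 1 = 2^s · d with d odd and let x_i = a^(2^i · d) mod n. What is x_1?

n − 1 = 2976 = 2^5 · 93, so s = 5 and d = 93.
Repeated squaring mod 2977: 994^1 ≡ 994, 994^2 ≡ 2649, 994^4 ≡ 412, 994^8 ≡ 55, 994^16 ≡ 48, 994^32 ≡ 2304, 994^64 ≡ 425.
93 = 64 + 16 + 8 + 4 + 1, so 994^93 ≡ 425·48·55·412·994 ≡ 1331 (mod 2977).
x_0 = 1331.
x_1 = 1331^2 mod 2977 = 246.

246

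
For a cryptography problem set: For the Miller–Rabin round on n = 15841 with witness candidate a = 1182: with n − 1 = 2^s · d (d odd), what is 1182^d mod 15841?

n − 1 = 15840 = 2^5 · 495, so s = 5 and d = 495.
1182^495 mod 15841 = 3380.

3380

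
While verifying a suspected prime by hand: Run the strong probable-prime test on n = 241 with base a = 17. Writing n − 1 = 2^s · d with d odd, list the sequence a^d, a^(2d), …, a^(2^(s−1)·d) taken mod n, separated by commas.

n − 1 = 240 = 2^4 · 15, so s = 4 and d = 15.
x_0 = 17^15 mod 241 = 76.
x_1 = 76^2 mod 241 = 233.
x_2 = 233^2 mod 241 = 64.
x_3 = 64^2 mod 241 = 240.

76, 233, 64, 240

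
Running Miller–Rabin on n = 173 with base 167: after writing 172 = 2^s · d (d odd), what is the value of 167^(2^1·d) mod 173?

n − 1 = 172 = 2^2 · 43, so s = 2 and d = 43.
x_0 = 167^43 mod 173 = 172.
x_1 = 172^2 mod 173 = 1.

1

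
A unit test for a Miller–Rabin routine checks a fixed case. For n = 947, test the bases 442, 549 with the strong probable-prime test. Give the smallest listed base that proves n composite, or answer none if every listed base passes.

none

n − 1 = 946 = 2^1 · 473, so s = 1 and d = 473.
Base 442: x_0 = 442^473 mod 947 = 946. x_0 = 946 ≡ −1, so 442 is not a witness.
Base 549: x_0 = 549^473 mod 947 = 946. x_0 = 946 ≡ −1, so 549 is not a witness.
No listed base is a witness for 947.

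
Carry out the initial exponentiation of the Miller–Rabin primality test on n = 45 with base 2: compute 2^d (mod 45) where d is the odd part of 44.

23

n − 1 = 44 = 2^2 · 11, so s = 2 and d = 11.
2^11 mod 45 = 23.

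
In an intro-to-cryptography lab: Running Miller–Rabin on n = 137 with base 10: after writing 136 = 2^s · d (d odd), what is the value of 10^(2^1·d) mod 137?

n − 1 = 136 = 2^3 · 17, so s = 3 and d = 17.
By repeated squaring, 10^17 ≡ 10 (mod 137).
x_0 = 10.
x_1 = 10^2 mod 137 = 100.

100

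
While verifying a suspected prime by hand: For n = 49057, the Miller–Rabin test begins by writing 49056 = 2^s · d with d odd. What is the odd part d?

Halving: 49056 → 24528 → 12264 → 6132 → 3066 → 1533; 1533 is odd.
So 49056 = 2^5 · 1533.

1533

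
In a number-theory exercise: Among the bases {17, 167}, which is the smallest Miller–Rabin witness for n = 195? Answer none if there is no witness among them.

17

n − 1 = 194 = 2^1 · 97, so s = 1 and d = 97.
Base 17: x_0 = 17^97 mod 195 = 17. x_0 ∉ {1, 194} and s = 1, so 17 is a Miller–Rabin witness and 195 is composite.
Base 167: x_0 = 167^97 mod 195 = 167. x_0 ∉ {1, 194} and s = 1, so 167 is a Miller–Rabin witness and 195 is composite.
The smallest witness among the given bases is 17.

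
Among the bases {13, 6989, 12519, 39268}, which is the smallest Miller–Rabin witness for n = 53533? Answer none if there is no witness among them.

13

n − 1 = 53532 = 2^2 · 13383, so s = 2 and d = 13383.
Base 13: x_0 = 13^13383 mod 53533 = 7093. x_0 is neither 1 nor 53532, so continue squaring. x_1 = 7093^2 mod 53533 = 43162. Reached i = s−1 = 1 without hitting −1: 13 is a Miller–Rabin witness and 53533 is composite.
Base 6989: x_0 = 6989^13383 mod 53533 = 16839. x_0 is neither 1 nor 53532, so continue squaring. x_1 = 16839^2 mod 53533 = 41153. Reached i = s−1 = 1 without hitting −1: 6989 is a Miller–Rabin witness and 53533 is composite.
Base 12519: x_0 = 12519^13383 mod 53533 = 13051. x_0 is neither 1 nor 53532, so continue squaring. x_1 = 13051^2 mod 53533 = 40128. Reached i = s−1 = 1 without hitting −1: 12519 is a Miller–Rabin witness and 53533 is composite.
Base 39268: x_0 = 39268^13383 mod 53533 = 7794. x_0 is neither 1 nor 53532, so continue squaring. x_1 = 7794^2 mod 53533 = 40014. Reached i = s−1 = 1 without hitting −1: 39268 is a Miller–Rabin witness and 53533 is composite.
The smallest witness among the given bases is 13.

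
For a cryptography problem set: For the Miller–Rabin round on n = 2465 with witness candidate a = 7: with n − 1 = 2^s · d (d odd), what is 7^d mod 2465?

2437

n − 1 = 2464 = 2^5 · 77, so s = 5 and d = 77.
By repeated squaring, 7^77 ≡ 2437 (mod 2465).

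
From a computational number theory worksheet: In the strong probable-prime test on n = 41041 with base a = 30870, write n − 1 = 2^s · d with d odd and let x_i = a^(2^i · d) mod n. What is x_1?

n − 1 = 41040 = 2^4 · 2565, so s = 4 and d = 2565.
x_0 = 30870^2565 mod 41041 = 14763.
x_1 = 14763^2 mod 41041 = 18459.

18459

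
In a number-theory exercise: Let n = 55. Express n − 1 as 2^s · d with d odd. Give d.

Halving: 54 → 27; 27 is odd.
So 54 = 2^1 · 27.

27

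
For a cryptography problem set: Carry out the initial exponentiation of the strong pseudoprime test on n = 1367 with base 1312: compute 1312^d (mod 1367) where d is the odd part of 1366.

n − 1 = 1366 = 2^1 · 683, so s = 1 and d = 683.
1312^683 mod 1367 = 1366.

1366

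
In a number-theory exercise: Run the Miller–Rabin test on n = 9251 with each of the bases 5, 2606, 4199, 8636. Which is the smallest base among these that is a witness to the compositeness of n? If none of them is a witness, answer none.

5

n − 1 = 9250 = 2^1 · 4625, so s = 1 and d = 4625.
Base 5: x_0 = 5^4625 mod 9251 = 8229. x_0 ∉ {1, 9250} and s = 1, so 5 is a Miller–Rabin witness and 9251 is composite.
Base 2606: x_0 = 2606^4625 mod 9251 = 5994. x_0 ∉ {1, 9250} and s = 1, so 2606 is a Miller–Rabin witness and 9251 is composite.
Base 4199: x_0 = 4199^4625 mod 9251 = 3882. x_0 ∉ {1, 9250} and s = 1, so 4199 is a Miller–Rabin witness and 9251 is composite.
Base 8636: x_0 = 8636^4625 mod 9251 = 9131. x_0 ∉ {1, 9250} and s = 1, so 8636 is a Miller–Rabin witness and 9251 is composite.
The smallest witness among the given bases is 5.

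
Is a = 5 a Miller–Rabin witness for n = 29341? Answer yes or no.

yes

n − 1 = 29340 = 2^2 · 7335, so s = 2 and d = 7335.
By repeated squaring, 5^7335 ≡ 15127 (mod 29341).
x_0 = 5^7335 mod 29341 = 15127.
x_0 is neither 1 nor 29340, so continue squaring.
x_1 = 15127^2 mod 29341 = 25011.
Reached i = s−1 = 1 without hitting −1: 5 is a Miller–Rabin witness and 29341 is composite.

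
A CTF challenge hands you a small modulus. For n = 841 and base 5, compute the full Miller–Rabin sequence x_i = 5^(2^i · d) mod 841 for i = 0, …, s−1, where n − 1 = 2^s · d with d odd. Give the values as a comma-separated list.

n − 1 = 840 = 2^3 · 105, so s = 3 and d = 105.
x_0 = 5^105 mod 841 = 376.
x_1 = 376^2 mod 841 = 88.
x_2 = 88^2 mod 841 = 175.

376, 88, 175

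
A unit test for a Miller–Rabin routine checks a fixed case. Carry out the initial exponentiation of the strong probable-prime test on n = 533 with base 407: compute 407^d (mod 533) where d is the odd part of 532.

n − 1 = 532 = 2^2 · 133, so s = 2 and d = 133.
407^133 mod 533 = 290.

290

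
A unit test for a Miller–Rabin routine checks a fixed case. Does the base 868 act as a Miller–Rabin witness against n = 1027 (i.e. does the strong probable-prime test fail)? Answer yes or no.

n − 1 = 1026 = 2^1 · 513, so s = 1 and d = 513.
x_0 = 868^513 mod 1027 = 1026.
x_0 = 1026 ≡ −1, so 868 is not a witness.

no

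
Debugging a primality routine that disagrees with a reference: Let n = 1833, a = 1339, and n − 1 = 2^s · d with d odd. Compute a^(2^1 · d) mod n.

286

n − 1 = 1832 = 2^3 · 229, so s = 3 and d = 229.
x_0 = 1339^229 mod 1833 = 1690.
x_1 = 1690^2 mod 1833 = 286.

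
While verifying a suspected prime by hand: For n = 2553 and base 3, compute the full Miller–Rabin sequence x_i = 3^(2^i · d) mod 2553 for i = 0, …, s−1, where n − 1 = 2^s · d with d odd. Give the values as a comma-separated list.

1473, 2232, 921

n − 1 = 2552 = 2^3 · 319, so s = 3 and d = 319.
x_0 = 3^319 mod 2553 = 1473.
x_1 = 1473^2 mod 2553 = 2232.
x_2 = 2232^2 mod 2553 = 921.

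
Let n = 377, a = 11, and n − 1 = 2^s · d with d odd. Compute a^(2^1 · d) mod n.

283

n − 1 = 376 = 2^3 · 47, so s = 3 and d = 47.
Repeated squaring mod 377: 11^1 ≡ 11, 11^2 ≡ 121, 11^4 ≡ 315, 11^8 ≡ 74, 11^16 ≡ 198, 11^32 ≡ 373.
47 = 32 + 8 + 4 + 2 + 1, so 11^47 ≡ 373·74·315·121·11 ≡ 305 (mod 377).
x_0 = 305.
x_1 = 305^2 mod 377 = 283.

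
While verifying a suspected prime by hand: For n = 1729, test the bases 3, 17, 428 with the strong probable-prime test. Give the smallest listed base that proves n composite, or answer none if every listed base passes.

3

n − 1 = 1728 = 2^6 · 27, so s = 6 and d = 27.
Base 3: x_0 = 3^27 mod 1729 = 664. x_0 is neither 1 nor 1728, so continue squaring. x_1 = 664^2 mod 1729 = 1. x_1 = 1 but x_0 ≠ ±1, a nontrivial square root of 1 — 3 is a witness and 1729 is composite.
Base 17: x_0 = 17^27 mod 1729 = 818. x_0 is neither 1 nor 1728, so continue squaring. x_1 = 818^2 mod 1729 = 1. x_1 = 1 but x_0 ≠ ±1, a nontrivial square root of 1 — 17 is a witness and 1729 is composite.
Base 428: x_0 = 428^27 mod 1729 = 246. x_0 is neither 1 nor 1728, so continue squaring. x_1 = 246^2 mod 1729 = 1. x_1 = 1 but x_0 ≠ ±1, a nontrivial square root of 1 — 428 is a witness and 1729 is composite.
The smallest witness among the given bases is 3.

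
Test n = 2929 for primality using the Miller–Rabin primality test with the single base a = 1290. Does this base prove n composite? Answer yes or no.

n − 1 = 2928 = 2^4 · 183, so s = 4 and d = 183.
x_0 = 1290^183 mod 2929 = 1001.
x_0 is neither 1 nor 2928, so continue squaring.
x_1 = 1001^2 mod 2929 = 283.
x_2 = 283^2 mod 2929 = 1006.
x_3 = 1006^2 mod 2929 = 1531.
Reached i = s−1 = 3 without hitting −1: 1290 is a Miller–Rabin witness and 2929 is composite.

yes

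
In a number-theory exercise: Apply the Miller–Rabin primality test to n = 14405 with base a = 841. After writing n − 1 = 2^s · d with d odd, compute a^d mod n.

n − 1 = 14404 = 2^2 · 3601, so s = 2 and d = 3601.
Repeated squaring mod 14405: 841^1 ≡ 841, 841^2 ≡ 1436, 841^4 ≡ 2181, 841^8 ≡ 3111, 841^16 ≡ 12566, 841^32 ≡ 11151, 841^64 ≡ 841, 841^128 ≡ 1436, 841^256 ≡ 2181, 841^512 ≡ 3111, 841^1024 ≡ 12566, 841^2048 ≡ 11151.
3601 = 2048 + 1024 + 512 + 16 + 1, so 841^3601 ≡ 11151·12566·3111·12566·841 ≡ 1846 (mod 14405).

1846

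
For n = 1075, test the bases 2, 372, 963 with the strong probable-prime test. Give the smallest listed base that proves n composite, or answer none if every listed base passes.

n − 1 = 1074 = 2^1 · 537, so s = 1 and d = 537.
Base 2: x_0 = 2^537 mod 1075 = 247. x_0 ∉ {1, 1074} and s = 1, so 2 is a Miller–Rabin witness and 1075 is composite.
Base 372: x_0 = 372^537 mod 1075 = 137. x_0 ∉ {1, 1074} and s = 1, so 372 is a Miller–Rabin witness and 1075 is composite.
Base 963: x_0 = 963^537 mod 1075 = 408. x_0 ∉ {1, 1074} and s = 1, so 963 is a Miller–Rabin witness and 1075 is composite.
The smallest witness among the given bases is 2.

2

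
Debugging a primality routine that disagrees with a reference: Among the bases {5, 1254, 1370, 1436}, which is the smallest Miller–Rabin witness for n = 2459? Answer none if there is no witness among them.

none

n − 1 = 2458 = 2^1 · 1229, so s = 1 and d = 1229.
Base 5: x_0 = 5^1229 mod 2459 = 1. x_0 = 1, so 5 is not a witness.
Base 1254: x_0 = 1254^1229 mod 2459 = 2458. x_0 = 2458 ≡ −1, so 1254 is not a witness.
Base 1370: x_0 = 1370^1229 mod 2459 = 2458. x_0 = 2458 ≡ −1, so 1370 is not a witness.
Base 1436: x_0 = 1436^1229 mod 2459 = 1. x_0 = 1, so 1436 is not a witness.
No listed base is a witness for 2459.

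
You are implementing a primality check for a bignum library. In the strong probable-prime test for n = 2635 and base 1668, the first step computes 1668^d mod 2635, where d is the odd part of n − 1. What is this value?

n − 1 = 2634 = 2^1 · 1317, so s = 1 and d = 1317.
1668^1317 mod 2635 = 1613.

1613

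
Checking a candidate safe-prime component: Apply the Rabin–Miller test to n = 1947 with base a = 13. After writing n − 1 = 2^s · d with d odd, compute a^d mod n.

1735

n − 1 = 1946 = 2^1 · 973, so s = 1 and d = 973.
13^973 mod 1947 = 1735.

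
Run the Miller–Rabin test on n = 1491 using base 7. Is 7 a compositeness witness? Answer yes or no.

yes

n − 1 = 1490 = 2^1 · 745, so s = 1 and d = 745.
x_0 = 7^745 mod 1491 = 1162.
x_0 ∉ {1, 1490} and s = 1, so 7 is a Miller–Rabin witness and 1491 is composite.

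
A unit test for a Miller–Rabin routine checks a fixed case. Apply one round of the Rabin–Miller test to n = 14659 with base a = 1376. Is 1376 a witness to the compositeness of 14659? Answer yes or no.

yes

n − 1 = 14658 = 2^1 · 7329, so s = 1 and d = 7329.
x_0 = 1376^7329 mod 14659 = 12690.
x_0 ∉ {1, 14658} and s = 1, so 1376 is a Miller–Rabin witness and 14659 is composite.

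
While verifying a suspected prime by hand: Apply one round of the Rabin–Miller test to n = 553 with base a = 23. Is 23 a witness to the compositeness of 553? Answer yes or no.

no

n − 1 = 552 = 2^3 · 69, so s = 3 and d = 69.
x_0 = 23^69 mod 553 = 1.
x_0 = 1, so 23 is not a witness.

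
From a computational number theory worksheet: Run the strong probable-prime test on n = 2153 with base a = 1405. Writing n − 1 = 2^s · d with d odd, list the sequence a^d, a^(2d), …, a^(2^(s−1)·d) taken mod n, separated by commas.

n − 1 = 2152 = 2^3 · 269, so s = 3 and d = 269.
x_0 = 1405^269 mod 2153 = 1921.
x_1 = 1921^2 mod 2153 = 2152.
x_2 = 2152^2 mod 2153 = 1.

1921, 2152, 1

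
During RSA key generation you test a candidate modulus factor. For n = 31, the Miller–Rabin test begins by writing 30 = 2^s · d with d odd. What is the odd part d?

Halving: 30 → 15; 15 is odd.
So 30 = 2^1 · 15.

15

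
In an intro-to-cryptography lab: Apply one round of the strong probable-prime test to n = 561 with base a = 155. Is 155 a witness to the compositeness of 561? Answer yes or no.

n − 1 = 560 = 2^4 · 35, so s = 4 and d = 35.
x_0 = 155^35 mod 561 = 518.
x_0 is neither 1 nor 560, so continue squaring.
x_1 = 518^2 mod 561 = 166.
x_2 = 166^2 mod 561 = 67.
x_3 = 67^2 mod 561 = 1.
x_3 = 1 but x_2 ≠ ±1, a nontrivial square root of 1 — 155 is a witness and 561 is composite.

yes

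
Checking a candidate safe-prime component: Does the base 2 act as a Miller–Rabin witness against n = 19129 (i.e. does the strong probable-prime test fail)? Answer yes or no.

yes

n − 1 = 19128 = 2^3 · 2391, so s = 3 and d = 2391.
x_0 = 2^2391 mod 19129 = 541.
x_0 is neither 1 nor 19128, so continue squaring.
x_1 = 541^2 mod 19129 = 5746.
x_2 = 5746^2 mod 19129 = 18991.
Reached i = s−1 = 2 without hitting −1: 2 is a Miller–Rabin witness and 19129 is composite.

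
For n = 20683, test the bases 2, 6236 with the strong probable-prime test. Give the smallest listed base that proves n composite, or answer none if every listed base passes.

2

n − 1 = 20682 = 2^1 · 10341, so s = 1 and d = 10341.
Base 2: x_0 = 2^10341 mod 20683 = 512. x_0 ∉ {1, 20682} and s = 1, so 2 is a Miller–Rabin witness and 20683 is composite.
Base 6236: x_0 = 6236^10341 mod 20683 = 14535. x_0 ∉ {1, 20682} and s = 1, so 6236 is a Miller–Rabin witness and 20683 is composite.
The smallest witness among the given bases is 2.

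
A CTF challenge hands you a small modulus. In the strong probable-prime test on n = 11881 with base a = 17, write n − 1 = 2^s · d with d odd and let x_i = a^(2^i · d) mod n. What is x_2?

5778

n − 1 = 11880 = 2^3 · 1485, so s = 3 and d = 1485.
x_0 = 17^1485 mod 11881 = 8578.
x_1 = 8578^2 mod 11881 = 3051.
x_2 = 3051^2 mod 11881 = 5778.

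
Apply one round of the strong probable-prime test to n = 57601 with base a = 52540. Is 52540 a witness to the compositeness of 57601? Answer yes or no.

no

n − 1 = 57600 = 2^8 · 225, so s = 8 and d = 225.
Repeated squaring mod 57601: 52540^1 ≡ 52540, 52540^2 ≡ 38877, 52540^4 ≡ 28490, 52540^8 ≡ 24409, 52540^16 ≡ 32138, 52540^32 ≡ 7513, 52540^64 ≡ 53790, 52540^128 ≡ 8269.
225 = 128 + 64 + 32 + 1, so 52540^225 ≡ 8269·53790·7513·52540 ≡ 12373 (mod 57601).
x_0 = 52540^225 mod 57601 = 12373.
x_0 is neither 1 nor 57600, so continue squaring.
x_1 = 12373^2 mod 57601 = 45272.
x_2 = 45272^2 mod 57601 = 52803.
x_3 = 52803^2 mod 57601 = 38005.
x_4 = 38005^2 mod 57601 = 34950.
x_5 = 34950^2 mod 57601 = 15694.
x_6 = 15694^2 mod 57601 = 57361.
x_7 = 57361^2 mod 57601 = 57600.
x_7 ≡ −1, so 52540 is not a witness.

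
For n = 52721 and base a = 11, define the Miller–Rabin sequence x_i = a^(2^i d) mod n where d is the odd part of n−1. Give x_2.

52720

n − 1 = 52720 = 2^4 · 3295, so s = 4 and d = 3295.
x_0 = 11^3295 mod 52721 = 16777.
x_1 = 16777^2 mod 52721 = 43031.
x_2 = 43031^2 mod 52721 = 52720.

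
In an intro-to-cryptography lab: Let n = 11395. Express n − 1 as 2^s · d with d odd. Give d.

5697

Halving: 11394 → 5697; 5697 is odd.
So 11394 = 2^1 · 5697.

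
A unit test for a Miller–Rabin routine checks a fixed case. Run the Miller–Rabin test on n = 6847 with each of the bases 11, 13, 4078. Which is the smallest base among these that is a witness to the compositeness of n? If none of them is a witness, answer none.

11

n − 1 = 6846 = 2^1 · 3423, so s = 1 and d = 3423.
Base 11: x_0 = 11^3423 mod 6847 = 2523. x_0 ∉ {1, 6846} and s = 1, so 11 is a Miller–Rabin witness and 6847 is composite.
Base 13: x_0 = 13^3423 mod 6847 = 2149. x_0 ∉ {1, 6846} and s = 1, so 13 is a Miller–Rabin witness and 6847 is composite.
Base 4078: x_0 = 4078^3423 mod 6847 = 5564. x_0 ∉ {1, 6846} and s = 1, so 4078 is a Miller–Rabin witness and 6847 is composite.
The smallest witness among the given bases is 11.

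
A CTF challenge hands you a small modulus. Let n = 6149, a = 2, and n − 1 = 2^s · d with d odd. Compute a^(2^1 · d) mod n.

5373

n − 1 = 6148 = 2^2 · 1537, so s = 2 and d = 1537.
x_0 = 2^1537 mod 6149 = 3252.
x_1 = 3252^2 mod 6149 = 5373.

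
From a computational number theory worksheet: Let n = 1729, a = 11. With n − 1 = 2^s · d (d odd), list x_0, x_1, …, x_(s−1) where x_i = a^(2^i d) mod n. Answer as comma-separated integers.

n − 1 = 1728 = 2^6 · 27, so s = 6 and d = 27.
x_0 = 11^27 mod 1729 = 1331.
x_1 = 1331^2 mod 1729 = 1065.
x_2 = 1065^2 mod 1729 = 1.
x_3 = 1^2 mod 1729 = 1.
x_4 = 1^2 mod 1729 = 1.
x_5 = 1^2 mod 1729 = 1.

1331, 1065, 1, 1, 1, 1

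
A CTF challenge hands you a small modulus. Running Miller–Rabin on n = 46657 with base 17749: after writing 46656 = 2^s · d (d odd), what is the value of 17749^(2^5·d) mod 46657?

1

n − 1 = 46656 = 2^6 · 729, so s = 6 and d = 729.
x_0 = 17749^729 mod 46657 = 42847.
x_1 = 42847^2 mod 46657 = 5773.
x_2 = 5773^2 mod 46657 = 14431.
x_3 = 14431^2 mod 46657 = 23570.
x_4 = 23570^2 mod 46657 = 1.
x_5 = 1^2 mod 46657 = 1.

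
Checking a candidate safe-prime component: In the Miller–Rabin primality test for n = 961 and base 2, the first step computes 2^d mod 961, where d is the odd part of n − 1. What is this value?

94

n − 1 = 960 = 2^6 · 15, so s = 6 and d = 15.
Repeated squaring mod 961: 2^1 ≡ 2, 2^2 ≡ 4, 2^4 ≡ 16, 2^8 ≡ 256.
15 = 8 + 4 + 2 + 1, so 2^15 ≡ 256·16·4·2 ≡ 94 (mod 961).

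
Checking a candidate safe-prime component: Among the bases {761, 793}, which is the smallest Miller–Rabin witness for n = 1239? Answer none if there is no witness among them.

n − 1 = 1238 = 2^1 · 619, so s = 1 and d = 619.
Base 761: x_0 = 761^619 mod 1239 = 26. x_0 ∉ {1, 1238} and s = 1, so 761 is a Miller–Rabin witness and 1239 is composite.
Base 793: x_0 = 793^619 mod 1239 = 520. x_0 ∉ {1, 1238} and s = 1, so 793 is a Miller–Rabin witness and 1239 is composite.
The smallest witness among the given bases is 761.

761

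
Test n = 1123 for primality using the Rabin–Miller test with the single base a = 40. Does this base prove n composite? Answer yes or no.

no

n − 1 = 1122 = 2^1 · 561, so s = 1 and d = 561.
Repeated squaring mod 1123: 40^1 ≡ 40, 40^2 ≡ 477, 40^4 ≡ 683, 40^8 ≡ 444, 40^16 ≡ 611, 40^32 ≡ 485, 40^64 ≡ 518, 40^128 ≡ 1050, 40^256 ≡ 837, 40^512 ≡ 940.
561 = 512 + 32 + 16 + 1, so 40^561 ≡ 940·485·611·40 ≡ 1 (mod 1123).
x_0 = 40^561 mod 1123 = 1.
x_0 = 1, so 40 is not a witness.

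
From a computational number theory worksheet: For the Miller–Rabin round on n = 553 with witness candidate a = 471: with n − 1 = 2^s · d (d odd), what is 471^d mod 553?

n − 1 = 552 = 2^3 · 69, so s = 3 and d = 69.
Repeated squaring mod 553: 471^1 ≡ 471, 471^2 ≡ 88, 471^4 ≡ 2, 471^8 ≡ 4, 471^16 ≡ 16, 471^32 ≡ 256, 471^64 ≡ 282.
69 = 64 + 4 + 1, so 471^69 ≡ 282·2·471 ≡ 204 (mod 553).

204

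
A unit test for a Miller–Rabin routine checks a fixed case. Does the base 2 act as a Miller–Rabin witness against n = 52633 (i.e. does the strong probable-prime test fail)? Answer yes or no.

no

n − 1 = 52632 = 2^3 · 6579, so s = 3 and d = 6579.
By repeated squaring, 2^6579 ≡ 1 (mod 52633).
x_0 = 2^6579 mod 52633 = 1.
x_0 = 1, so 2 is not a witness.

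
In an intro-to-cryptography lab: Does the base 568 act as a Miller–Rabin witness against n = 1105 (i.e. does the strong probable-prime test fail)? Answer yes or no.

n − 1 = 1104 = 2^4 · 69, so s = 4 and d = 69.
x_0 = 568^69 mod 1105 = 963.
x_0 is neither 1 nor 1104, so continue squaring.
x_1 = 963^2 mod 1105 = 274.
x_2 = 274^2 mod 1105 = 1041.
x_3 = 1041^2 mod 1105 = 781.
Reached i = s−1 = 3 without hitting −1: 568 is a Miller–Rabin witness and 1105 is composite.

yes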